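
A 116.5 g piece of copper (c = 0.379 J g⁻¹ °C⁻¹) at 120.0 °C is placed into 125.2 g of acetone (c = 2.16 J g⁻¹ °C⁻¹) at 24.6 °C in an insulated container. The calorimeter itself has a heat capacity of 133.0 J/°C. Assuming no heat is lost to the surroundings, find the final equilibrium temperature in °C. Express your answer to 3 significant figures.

T_f = 34.0 °C

Heat lost by copper = heat gained by acetone + calorimeter.
(116.5)(0.379)(120.0 − T) = [(125.2)(2.16) + 133.0](T − 24.6)
44.1535 (120.0 − T) = 403.432 (T − 24.6)
5298.4 − 44.1535 T = 403.432 T − 9924.4
15222.8 = 447.5855 T
T = 34.01 °C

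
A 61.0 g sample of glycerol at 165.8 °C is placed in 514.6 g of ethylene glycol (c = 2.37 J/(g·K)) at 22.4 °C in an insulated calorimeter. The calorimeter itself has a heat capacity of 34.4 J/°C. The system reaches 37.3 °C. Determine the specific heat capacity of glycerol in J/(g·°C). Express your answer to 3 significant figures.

q_gained = (514.6 × 2.37 + 34.4) × (37.3 − 22.4) = 18680 J
q_lost = 61.0 × c × (165.8 − 37.3) = 7838.5 c
Set equal: c = 18680 / 7838.5 = 2.38 J/(g·°C)

c = 2.38 J/(g·°C)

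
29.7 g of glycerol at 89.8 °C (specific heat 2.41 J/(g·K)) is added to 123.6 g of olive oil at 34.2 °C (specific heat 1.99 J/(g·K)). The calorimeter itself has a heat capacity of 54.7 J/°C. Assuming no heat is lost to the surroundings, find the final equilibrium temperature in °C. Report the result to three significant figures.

T_f = 44.9 °C

Heat lost by glycerol = heat gained by olive oil + calorimeter.
(29.7)(2.41)(89.8 − T) = [(123.6)(1.99) + 54.7](T − 34.2)
71.577 (89.8 − T) = 300.664 (T − 34.2)
6427.6 − 71.577 T = 300.664 T − 10283
16710.6 = 372.241 T
T = 44.89 °C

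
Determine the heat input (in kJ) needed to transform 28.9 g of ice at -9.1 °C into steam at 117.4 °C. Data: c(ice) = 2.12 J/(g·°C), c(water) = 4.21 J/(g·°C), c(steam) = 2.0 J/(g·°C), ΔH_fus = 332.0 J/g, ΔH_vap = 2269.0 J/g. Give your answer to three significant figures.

q = 88.9 kJ

q1 (heat ice -9.1→0.0 °C): 28.9 × 2.12 × 9.1 = 558 J
q2 (melt at 0 °C): 28.9 × 332.0 = 9595 J
q3 (heat water 0.0→100.0 °C): 28.9 × 4.21 × 100.0 = 12167 J
q4 (vaporize at 100 °C): 28.9 × 2269.0 = 65574 J
q5 (heat steam 100.0→117.4 °C): 28.9 × 2.0 × 17.4 = 1006 J
Total: 558 + 9595 + 12167 + 65574 + 1006 = 88900 J = 88.9 kJ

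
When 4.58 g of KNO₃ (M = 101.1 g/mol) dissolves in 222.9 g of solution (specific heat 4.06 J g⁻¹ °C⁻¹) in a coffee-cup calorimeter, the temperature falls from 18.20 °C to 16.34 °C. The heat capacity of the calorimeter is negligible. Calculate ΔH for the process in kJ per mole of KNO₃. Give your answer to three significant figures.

ΔH = 37.2 kJ/mol

|ΔT| = |16.34 − 18.20| = 1.86 °C
|q_surr| = (222.9 × 4.06) × 1.86 = 904.974 × 1.86 = 1683 J
n(KNO₃) = 4.58 / 101.1 = 0.04530 mol
Temperature fell, so q_rxn = +|q_surr| = 1.683 kJ
ΔH = q_rxn / n = 37.15 kJ/mol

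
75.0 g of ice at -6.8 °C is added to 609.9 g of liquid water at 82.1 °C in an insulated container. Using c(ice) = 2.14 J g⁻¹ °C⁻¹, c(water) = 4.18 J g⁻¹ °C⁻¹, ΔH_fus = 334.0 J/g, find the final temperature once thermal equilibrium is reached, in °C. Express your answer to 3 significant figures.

Heat to bring ice to 0 °C and melt it: q₁ = 75.0×2.14×6.8 + 75.0×334.0 = 26141 J
Heat the water can supply cooling to 0 °C: 609.9×4.18×82.1 = 209304 J > q₁, so all ice melts.
Energy balance: 609.9×4.18×(82.1 − T) = 26141 + 75.0×4.18×(T − 0)
2549.382(82.1 − T) = 26141 + 313.5 T
209304 − 26141 = 2862.882 T
T = 183163 / 2862.882 = 63.98 °C

T_f = 64.0 °C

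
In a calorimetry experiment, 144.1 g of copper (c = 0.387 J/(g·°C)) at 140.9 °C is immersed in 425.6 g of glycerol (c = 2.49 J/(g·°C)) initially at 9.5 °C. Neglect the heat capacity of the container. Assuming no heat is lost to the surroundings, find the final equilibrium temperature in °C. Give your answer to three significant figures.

Heat lost by copper = heat gained by glycerol.
(144.1)(0.387)(140.9 − T) = (425.6)(2.49)(T − 9.5)
55.7667 (140.9 − T) = 1059.744 (T − 9.5)
7857.5 − 55.7667 T = 1059.744 T − 10068
17925.5 = 1115.5107 T
T = 16.07 °C

T_f = 16.1 °C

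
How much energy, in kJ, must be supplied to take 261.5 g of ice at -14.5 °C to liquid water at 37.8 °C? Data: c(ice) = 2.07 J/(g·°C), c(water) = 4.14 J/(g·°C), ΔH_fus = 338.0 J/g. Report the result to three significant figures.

q1 (heat ice -14.5→0.0 °C): 261.5 × 2.07 × 14.5 = 7849 J
q2 (melt at 0 °C): 261.5 × 338.0 = 88387 J
q3 (heat water 0.0→37.8 °C): 261.5 × 4.14 × 37.8 = 40923 J
Total: 7849 + 88387 + 40923 = 137159 J = 137 kJ

q = 137 kJ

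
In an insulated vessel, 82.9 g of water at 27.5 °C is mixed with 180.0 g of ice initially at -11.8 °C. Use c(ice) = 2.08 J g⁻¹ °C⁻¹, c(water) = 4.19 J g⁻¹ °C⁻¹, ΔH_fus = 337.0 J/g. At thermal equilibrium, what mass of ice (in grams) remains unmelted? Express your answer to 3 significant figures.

Heat to warm all ice to 0 °C: 180.0×2.08×11.8 = 4417.9 J
Heat released by water cooling to 0 °C: 82.9×4.19×27.5 = 9552.2 J
9552.2 J < 4417.9 + 180.0×337.0 = 65077.9 J, so not all ice melts; final T = 0 °C.
Heat left for melting: 9552.2 − 4417.9 = 5134.3 J
Mass melted = 5134.3 / 337.0 = 15.24 g
Ice remaining = 180.0 − 15.24 = 164.76 g

m_ice remaining = 165 g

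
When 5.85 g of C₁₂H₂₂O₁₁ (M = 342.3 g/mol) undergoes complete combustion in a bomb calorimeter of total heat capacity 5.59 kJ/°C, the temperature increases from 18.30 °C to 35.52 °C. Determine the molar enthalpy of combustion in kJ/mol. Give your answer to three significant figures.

ΔT = 35.52 − 18.30 = 17.22 °C
q_cal = C_cal × ΔT = 5.59 × 17.22 = 96.2598 kJ
n = 5.85 / 342.3 = 0.01709 mol
q_rxn = −q_cal = -96.2598 kJ
ΔH = -96.2598 / 0.01709 = -5633 kJ/mol

ΔH = -5630 kJ/mol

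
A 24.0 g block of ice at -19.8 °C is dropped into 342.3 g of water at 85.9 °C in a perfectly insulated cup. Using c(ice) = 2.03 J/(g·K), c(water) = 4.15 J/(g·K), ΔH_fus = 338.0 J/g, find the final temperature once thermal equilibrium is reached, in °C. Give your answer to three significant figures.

Heat to bring ice to 0 °C and melt it: q₁ = 24.0×2.03×19.8 + 24.0×338.0 = 9076.7 J
Heat the water can supply cooling to 0 °C: 342.3×4.15×85.9 = 122025 J > q₁, so all ice melts.
Energy balance: 342.3×4.15×(85.9 − T) = 9076.7 + 24.0×4.15×(T − 0)
1420.545(85.9 − T) = 9076.7 + 99.6 T
122025 − 9076.7 = 1520.145 T
T = 112948.3 / 1520.145 = 74.30 °C

T_f = 74.3 °C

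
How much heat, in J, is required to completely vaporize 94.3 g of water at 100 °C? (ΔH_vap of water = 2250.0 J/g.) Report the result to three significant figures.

q = 212000 J

q = m × ΔH_vap = 94.3 × 2250.0 = 212200 J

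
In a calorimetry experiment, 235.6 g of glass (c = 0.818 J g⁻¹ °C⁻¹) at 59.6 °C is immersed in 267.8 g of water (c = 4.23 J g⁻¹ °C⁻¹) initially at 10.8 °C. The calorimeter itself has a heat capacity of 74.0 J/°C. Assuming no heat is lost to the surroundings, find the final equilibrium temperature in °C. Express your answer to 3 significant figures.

Heat lost by glass = heat gained by water + calorimeter.
(235.6)(0.818)(59.6 − T) = [(267.8)(4.23) + 74.0](T − 10.8)
192.7208 (59.6 − T) = 1206.794 (T − 10.8)
11486 − 192.7208 T = 1206.794 T − 13033
24519 = 1399.5148 T
T = 17.52 °C

T_f = 17.5 °C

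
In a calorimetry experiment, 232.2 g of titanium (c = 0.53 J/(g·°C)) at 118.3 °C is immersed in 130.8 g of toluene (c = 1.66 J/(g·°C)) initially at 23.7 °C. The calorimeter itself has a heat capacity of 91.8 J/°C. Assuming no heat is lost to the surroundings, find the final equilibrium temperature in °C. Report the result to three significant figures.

T_f = 50.6 °C

Heat lost by titanium = heat gained by toluene + calorimeter.
(232.2)(0.53)(118.3 − T) = [(130.8)(1.66) + 91.8](T − 23.7)
123.066 (118.3 − T) = 308.928 (T − 23.7)
14558.7 − 123.066 T = 308.928 T − 7321.59
21880.29 = 431.994 T
T = 50.6495 °C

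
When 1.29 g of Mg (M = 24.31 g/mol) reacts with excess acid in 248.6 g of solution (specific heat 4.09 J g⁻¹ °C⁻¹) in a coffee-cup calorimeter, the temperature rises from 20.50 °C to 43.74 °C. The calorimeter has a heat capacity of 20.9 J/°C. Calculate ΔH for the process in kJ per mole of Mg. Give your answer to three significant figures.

|ΔT| = |43.74 − 20.50| = 23.24 °C
|q_surr| = (248.6 × 4.09 + 20.9) × 23.24 = 1037.674 × 23.24 = 24116 J
n(Mg) = 1.29 / 24.31 = 0.053065 mol
Temperature rose, so q_rxn = −|q_surr| = -24.116 kJ
ΔH = q_rxn / n = -454.46 kJ/mol

ΔH = -454 kJ/mol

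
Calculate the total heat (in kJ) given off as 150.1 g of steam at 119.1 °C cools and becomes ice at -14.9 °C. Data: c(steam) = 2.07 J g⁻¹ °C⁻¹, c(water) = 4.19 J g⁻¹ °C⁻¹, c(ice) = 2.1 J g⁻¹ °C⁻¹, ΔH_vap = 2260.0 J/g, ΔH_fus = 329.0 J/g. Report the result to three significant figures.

q1 (cool steam 119.1→100 °C): 150.1 × 2.07 × 19.1 = 5935 J
q2 (condense at 100 °C): 150.1 × 2260.0 = 339226 J
q3 (cool water 100→0 °C): 150.1 × 4.19 × 100.0 = 62892 J
q4 (freeze at 0 °C): 150.1 × 329.0 = 49383 J
q5 (cool ice 0→-14.9 °C): 150.1 × 2.1 × 14.9 = 4697 J
Total: 5935 + 339226 + 62892 + 49383 + 4697 = 462133 J = 462 kJ

q = 462 kJ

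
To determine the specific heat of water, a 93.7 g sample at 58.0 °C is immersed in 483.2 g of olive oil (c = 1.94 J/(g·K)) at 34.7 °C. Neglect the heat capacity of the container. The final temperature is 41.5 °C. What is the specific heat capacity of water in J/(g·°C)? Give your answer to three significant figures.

q_gained = (483.2 × 1.94) × (41.5 − 34.7) = 6374 J
q_lost = 93.7 × c × (58.0 − 41.5) = 1546.05 c
Set equal: c = 6374 / 1546.05 = 4.12 J/(g·°C)

c = 4.12 J/(g·°C)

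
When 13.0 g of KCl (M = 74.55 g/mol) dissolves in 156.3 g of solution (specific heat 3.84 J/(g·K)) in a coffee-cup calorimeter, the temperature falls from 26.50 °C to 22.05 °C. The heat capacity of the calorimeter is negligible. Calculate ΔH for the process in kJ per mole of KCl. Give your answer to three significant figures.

ΔH = 15.3 kJ/mol

|ΔT| = |22.05 − 26.50| = 4.45 °C
|q_surr| = (156.3 × 3.84) × 4.45 = 600.192 × 4.45 = 2671 J
n(KCl) = 13.0 / 74.55 = 0.1744 mol
Temperature fell, so q_rxn = +|q_surr| = 2.671 kJ
ΔH = q_rxn / n = 15.32 kJ/mol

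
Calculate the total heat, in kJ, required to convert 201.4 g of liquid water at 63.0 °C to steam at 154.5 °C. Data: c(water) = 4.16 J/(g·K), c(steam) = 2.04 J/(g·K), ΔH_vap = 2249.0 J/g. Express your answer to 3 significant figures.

q1 (heat water 63.0→100.0 °C): 201.4 × 4.16 × 37.0 = 30999 J
q2 (vaporize at 100 °C): 201.4 × 2249.0 = 452949 J
q3 (heat steam 100.0→154.5 °C): 201.4 × 2.04 × 54.5 = 22392 J
Total: 30999 + 452949 + 22392 = 506340 J = 506 kJ

q = 506 kJ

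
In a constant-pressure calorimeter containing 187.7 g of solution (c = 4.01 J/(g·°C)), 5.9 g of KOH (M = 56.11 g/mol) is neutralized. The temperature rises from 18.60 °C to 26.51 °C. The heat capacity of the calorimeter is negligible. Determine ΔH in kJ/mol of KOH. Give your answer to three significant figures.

|ΔT| = |26.51 − 18.60| = 7.91 °C
|q_surr| = (187.7 × 4.01) × 7.91 = 752.677 × 7.91 = 5954 J
n(KOH) = 5.9 / 56.11 = 0.1052 mol
Temperature rose, so q_rxn = −|q_surr| = -5.954 kJ
ΔH = q_rxn / n = -56.60 kJ/mol

ΔH = -56.6 kJ/mol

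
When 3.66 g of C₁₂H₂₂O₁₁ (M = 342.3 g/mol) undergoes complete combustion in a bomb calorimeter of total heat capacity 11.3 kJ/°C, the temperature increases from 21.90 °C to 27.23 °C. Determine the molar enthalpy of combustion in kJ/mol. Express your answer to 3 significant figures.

ΔT = 27.23 − 21.90 = 5.33 °C
q_cal = C_cal × ΔT = 11.3 × 5.33 = 60.229 kJ
n = 3.66 / 342.3 = 0.01069 mol
q_rxn = −q_cal = -60.229 kJ
ΔH = -60.229 / 0.01069 = -5634 kJ/mol

ΔH = -5630 kJ/mol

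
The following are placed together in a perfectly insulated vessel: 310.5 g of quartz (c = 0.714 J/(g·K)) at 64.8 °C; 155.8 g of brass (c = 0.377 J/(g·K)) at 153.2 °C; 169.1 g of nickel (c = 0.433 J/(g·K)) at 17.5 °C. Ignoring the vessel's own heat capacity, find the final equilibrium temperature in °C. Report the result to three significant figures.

Σ mᵢcᵢ(T − Tᵢ) = 0  ⇒  T = Σ mᵢcᵢTᵢ / Σ mᵢcᵢ
Σ mᵢcᵢ = 310.5×0.714 + 155.8×0.377 + 169.1×0.433 = 353.6539
Σ mᵢcᵢTᵢ = 221.697×64.8 + 58.7366×153.2 + 73.2203×17.5 = 24646
T = 24646 / 353.6539 = 69.69 °C

T_f = 69.7 °C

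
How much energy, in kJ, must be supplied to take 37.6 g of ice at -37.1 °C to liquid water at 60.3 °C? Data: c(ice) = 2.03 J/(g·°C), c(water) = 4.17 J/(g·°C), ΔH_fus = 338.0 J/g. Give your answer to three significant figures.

q1 (heat ice -37.1→0.0 °C): 37.6 × 2.03 × 37.1 = 2832 J
q2 (melt at 0 °C): 37.6 × 338.0 = 12709 J
q3 (heat water 0.0→60.3 °C): 37.6 × 4.17 × 60.3 = 9455 J
Total: 2832 + 12709 + 9455 = 24996 J = 25.0 kJ

q = 25.0 kJ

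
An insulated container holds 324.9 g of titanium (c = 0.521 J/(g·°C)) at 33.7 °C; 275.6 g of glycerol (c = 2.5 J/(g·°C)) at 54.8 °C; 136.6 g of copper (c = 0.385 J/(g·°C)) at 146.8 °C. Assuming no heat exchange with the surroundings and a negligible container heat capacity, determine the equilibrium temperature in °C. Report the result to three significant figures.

Σ mᵢcᵢ(T − Tᵢ) = 0  ⇒  T = Σ mᵢcᵢTᵢ / Σ mᵢcᵢ
Σ mᵢcᵢ = 324.9×0.521 + 275.6×2.5 + 136.6×0.385 = 910.8639
Σ mᵢcᵢTᵢ = 169.2729×33.7 + 689×54.8 + 52.591×146.8 = 51182
T = 51182 / 910.8639 = 56.19 °C

T_f = 56.2 °C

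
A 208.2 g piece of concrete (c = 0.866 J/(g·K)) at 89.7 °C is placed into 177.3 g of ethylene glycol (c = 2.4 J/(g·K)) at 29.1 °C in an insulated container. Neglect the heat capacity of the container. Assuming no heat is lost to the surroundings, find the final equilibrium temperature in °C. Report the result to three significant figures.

Heat lost by concrete = heat gained by ethylene glycol.
(208.2)(0.866)(89.7 − T) = (177.3)(2.4)(T − 29.1)
180.3012 (89.7 − T) = 425.52 (T − 29.1)
16173 − 180.3012 T = 425.52 T − 12383
28556 = 605.8212 T
T = 47.14 °C

T_f = 47.1 °C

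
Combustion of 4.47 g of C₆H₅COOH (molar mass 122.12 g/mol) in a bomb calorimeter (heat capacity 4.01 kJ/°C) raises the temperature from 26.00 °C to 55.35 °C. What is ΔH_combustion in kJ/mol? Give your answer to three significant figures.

ΔH = -3220 kJ/mol

ΔT = 55.35 − 26.00 = 29.35 °C
q_cal = C_cal × ΔT = 4.01 × 29.35 = 117.6935 kJ
n = 4.47 / 122.12 = 0.03660 mol
q_rxn = −q_cal = -117.6935 kJ
ΔH = -117.6935 / 0.03660 = -3216 kJ/mol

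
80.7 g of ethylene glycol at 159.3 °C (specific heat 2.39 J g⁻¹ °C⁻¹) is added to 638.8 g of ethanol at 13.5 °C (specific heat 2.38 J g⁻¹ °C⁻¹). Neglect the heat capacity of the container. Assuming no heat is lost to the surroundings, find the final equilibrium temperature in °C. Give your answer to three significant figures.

Heat lost by ethylene glycol = heat gained by ethanol.
(80.7)(2.39)(159.3 − T) = (638.8)(2.38)(T − 13.5)
192.873 (159.3 − T) = 1520.344 (T − 13.5)
30725 − 192.873 T = 1520.344 T − 20525
51250 = 1713.217 T
T = 29.91 °C

T_f = 29.9 °C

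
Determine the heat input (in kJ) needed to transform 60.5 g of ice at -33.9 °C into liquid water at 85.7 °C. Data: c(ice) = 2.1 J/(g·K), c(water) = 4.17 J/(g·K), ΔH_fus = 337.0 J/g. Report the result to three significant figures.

q1 (heat ice -33.9→0.0 °C): 60.5 × 2.1 × 33.9 = 4307 J
q2 (melt at 0 °C): 60.5 × 337.0 = 20389 J
q3 (heat water 0.0→85.7 °C): 60.5 × 4.17 × 85.7 = 21621 J
Total: 4307 + 20389 + 21621 = 46317 J = 46.3 kJ

q = 46.3 kJ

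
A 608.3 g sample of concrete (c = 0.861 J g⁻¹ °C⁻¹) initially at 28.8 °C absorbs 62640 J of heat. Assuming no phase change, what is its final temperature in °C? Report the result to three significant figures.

T_f = 148 °C

ΔT = q / (m c) = 62640 / (608.3 × 0.861) = 119.6 °C
T_f = 28.8 + 119.6 = 148.4 °C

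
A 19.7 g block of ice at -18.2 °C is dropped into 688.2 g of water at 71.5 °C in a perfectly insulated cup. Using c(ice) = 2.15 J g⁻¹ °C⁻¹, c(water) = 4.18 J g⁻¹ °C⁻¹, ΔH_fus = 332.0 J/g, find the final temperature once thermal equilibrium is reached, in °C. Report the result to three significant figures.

T_f = 67.0 °C

Heat to bring ice to 0 °C and melt it: q₁ = 19.7×2.15×18.2 + 19.7×332.0 = 7311.3 J
Heat the water can supply cooling to 0 °C: 688.2×4.18×71.5 = 205682 J > q₁, so all ice melts.
Energy balance: 688.2×4.18×(71.5 − T) = 7311.3 + 19.7×4.18×(T − 0)
2876.676(71.5 − T) = 7311.3 + 82.346 T
205682 − 7311.3 = 2959.022 T
T = 198370.7 / 2959.022 = 67.04 °C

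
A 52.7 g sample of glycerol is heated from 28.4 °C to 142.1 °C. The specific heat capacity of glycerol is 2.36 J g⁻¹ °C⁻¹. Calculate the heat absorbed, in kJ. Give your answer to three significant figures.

q = 14.1 kJ

q = m c ΔT = 52.7 × 2.36 × (142.1 − 28.4)
q = 52.7 × 2.36 × 113.7 = 14140 J = 14.1 kJ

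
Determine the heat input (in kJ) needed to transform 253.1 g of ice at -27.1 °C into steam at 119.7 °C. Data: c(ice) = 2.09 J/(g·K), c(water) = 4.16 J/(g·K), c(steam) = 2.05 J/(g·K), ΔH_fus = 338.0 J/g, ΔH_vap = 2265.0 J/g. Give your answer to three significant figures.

q = 789 kJ

q1 (heat ice -27.1→0.0 °C): 253.1 × 2.09 × 27.1 = 14335 J
q2 (melt at 0 °C): 253.1 × 338.0 = 85548 J
q3 (heat water 0.0→100.0 °C): 253.1 × 4.16 × 100.0 = 105290 J
q4 (vaporize at 100 °C): 253.1 × 2265.0 = 573272 J
q5 (heat steam 100.0→119.7 °C): 253.1 × 2.05 × 19.7 = 10221 J
Total: 14335 + 85548 + 105290 + 573272 + 10221 = 788666 J = 789 kJ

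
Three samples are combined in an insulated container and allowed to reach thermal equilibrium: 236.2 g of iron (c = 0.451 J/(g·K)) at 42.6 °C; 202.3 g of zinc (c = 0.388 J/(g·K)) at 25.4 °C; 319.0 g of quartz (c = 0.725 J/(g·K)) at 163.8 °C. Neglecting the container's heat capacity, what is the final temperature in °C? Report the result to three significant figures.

T_f = 107 °C

Σ mᵢcᵢ(T − Tᵢ) = 0  ⇒  T = Σ mᵢcᵢTᵢ / Σ mᵢcᵢ
Σ mᵢcᵢ = 236.2×0.451 + 202.3×0.388 + 319.0×0.725 = 416.2936
Σ mᵢcᵢTᵢ = 106.5262×42.6 + 78.4924×25.4 + 231.275×163.8 = 44415
T = 44415 / 416.2936 = 106.7 °C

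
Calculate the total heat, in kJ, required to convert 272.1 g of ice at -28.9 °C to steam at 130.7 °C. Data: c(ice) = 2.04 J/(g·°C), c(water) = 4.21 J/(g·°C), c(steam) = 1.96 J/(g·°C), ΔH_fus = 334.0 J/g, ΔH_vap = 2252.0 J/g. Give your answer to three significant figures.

q1 (heat ice -28.9→0.0 °C): 272.1 × 2.04 × 28.9 = 16042 J
q2 (melt at 0 °C): 272.1 × 334.0 = 90881 J
q3 (heat water 0.0→100.0 °C): 272.1 × 4.21 × 100.0 = 114554 J
q4 (vaporize at 100 °C): 272.1 × 2252.0 = 612769 J
q5 (heat steam 100.0→130.7 °C): 272.1 × 1.96 × 30.7 = 16373 J
Total: 16042 + 90881 + 114554 + 612769 + 16373 = 850619 J = 851 kJ

q = 851 kJ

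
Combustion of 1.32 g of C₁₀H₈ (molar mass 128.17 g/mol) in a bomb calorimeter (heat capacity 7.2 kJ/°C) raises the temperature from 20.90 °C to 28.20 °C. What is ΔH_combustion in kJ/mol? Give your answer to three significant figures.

ΔH = -5100 kJ/mol

ΔT = 28.20 − 20.90 = 7.30 °C
q_cal = C_cal × ΔT = 7.2 × 7.30 = 52.56 kJ
n = 1.32 / 128.17 = 0.01030 mol
q_rxn = −q_cal = -52.56 kJ
ΔH = -52.56 / 0.01030 = -5103 kJ/mol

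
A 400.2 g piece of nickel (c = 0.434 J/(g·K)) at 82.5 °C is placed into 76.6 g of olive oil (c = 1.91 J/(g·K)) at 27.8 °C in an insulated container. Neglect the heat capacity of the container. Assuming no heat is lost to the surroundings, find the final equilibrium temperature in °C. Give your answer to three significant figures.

Heat lost by nickel = heat gained by olive oil.
(400.2)(0.434)(82.5 − T) = (76.6)(1.91)(T − 27.8)
173.6868 (82.5 − T) = 146.306 (T − 27.8)
14329 − 173.6868 T = 146.306 T − 4067.3
18396.3 = 319.9928 T
T = 57.49 °C

T_f = 57.5 °C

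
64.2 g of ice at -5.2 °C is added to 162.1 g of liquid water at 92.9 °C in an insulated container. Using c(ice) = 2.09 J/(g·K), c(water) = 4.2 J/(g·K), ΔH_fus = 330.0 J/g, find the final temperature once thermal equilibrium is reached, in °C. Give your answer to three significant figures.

T_f = 43.5 °C

Heat to bring ice to 0 °C and melt it: q₁ = 64.2×2.09×5.2 + 64.2×330.0 = 21884 J
Heat the water can supply cooling to 0 °C: 162.1×4.2×92.9 = 63248.2 J > q₁, so all ice melts.
Energy balance: 162.1×4.2×(92.9 − T) = 21884 + 64.2×4.2×(T − 0)
680.82(92.9 − T) = 21884 + 269.64 T
63248.2 − 21884 = 950.46 T
T = 41364.2 / 950.46 = 43.52 °C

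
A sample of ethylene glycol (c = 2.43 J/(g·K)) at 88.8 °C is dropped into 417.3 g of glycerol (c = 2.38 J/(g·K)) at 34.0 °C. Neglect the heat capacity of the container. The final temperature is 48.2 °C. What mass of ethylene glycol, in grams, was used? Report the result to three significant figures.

m = 143 g

q_gained = (417.3 × 2.38) × (48.2 − 34.0) = 14100 J
q_lost = m × 2.43 × (88.8 − 48.2) = 98.658 m
m = 14100 / 98.658 = 143 g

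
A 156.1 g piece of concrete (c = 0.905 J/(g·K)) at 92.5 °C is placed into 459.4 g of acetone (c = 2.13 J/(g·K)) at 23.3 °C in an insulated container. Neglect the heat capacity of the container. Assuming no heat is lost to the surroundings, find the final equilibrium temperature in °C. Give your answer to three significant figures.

Heat lost by concrete = heat gained by acetone.
(156.1)(0.905)(92.5 − T) = (459.4)(2.13)(T − 23.3)
141.2705 (92.5 − T) = 978.522 (T − 23.3)
13068 − 141.2705 T = 978.522 T − 22800
35868 = 1119.7925 T
T = 32.03 °C

T_f = 32.0 °C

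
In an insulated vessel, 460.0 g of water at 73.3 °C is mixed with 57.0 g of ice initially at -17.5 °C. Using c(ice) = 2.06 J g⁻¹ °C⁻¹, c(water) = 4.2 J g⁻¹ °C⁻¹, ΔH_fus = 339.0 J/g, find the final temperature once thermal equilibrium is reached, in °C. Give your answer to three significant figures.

T_f = 55.4 °C

Heat to bring ice to 0 °C and melt it: q₁ = 57.0×2.06×17.5 + 57.0×339.0 = 21378 J
Heat the water can supply cooling to 0 °C: 460.0×4.2×73.3 = 141616 J > q₁, so all ice melts.
Energy balance: 460.0×4.2×(73.3 − T) = 21378 + 57.0×4.2×(T − 0)
1932(73.3 − T) = 21378 + 239.4 T
141616 − 21378 = 2171.4 T
T = 120238 / 2171.4 = 55.37 °C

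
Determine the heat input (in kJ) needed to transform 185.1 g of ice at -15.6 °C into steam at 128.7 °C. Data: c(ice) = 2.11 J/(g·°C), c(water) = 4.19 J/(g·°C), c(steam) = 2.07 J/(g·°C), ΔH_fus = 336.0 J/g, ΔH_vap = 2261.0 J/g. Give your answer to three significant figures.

q = 575 kJ

q1 (heat ice -15.6→0.0 °C): 185.1 × 2.11 × 15.6 = 6093 J
q2 (melt at 0 °C): 185.1 × 336.0 = 62194 J
q3 (heat water 0.0→100.0 °C): 185.1 × 4.19 × 100.0 = 77557 J
q4 (vaporize at 100 °C): 185.1 × 2261.0 = 418511 J
q5 (heat steam 100.0→128.7 °C): 185.1 × 2.07 × 28.7 = 10997 J
Total: 6093 + 62194 + 77557 + 418511 + 10997 = 575352 J = 575 kJ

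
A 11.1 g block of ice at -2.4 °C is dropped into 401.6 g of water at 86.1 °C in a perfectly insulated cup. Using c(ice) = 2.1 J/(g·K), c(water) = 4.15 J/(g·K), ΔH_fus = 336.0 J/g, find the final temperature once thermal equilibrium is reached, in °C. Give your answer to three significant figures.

Heat to bring ice to 0 °C and melt it: q₁ = 11.1×2.1×2.4 + 11.1×336.0 = 3785.5 J
Heat the water can supply cooling to 0 °C: 401.6×4.15×86.1 = 143498 J > q₁, so all ice melts.
Energy balance: 401.6×4.15×(86.1 − T) = 3785.5 + 11.1×4.15×(T − 0)
1666.64(86.1 − T) = 3785.5 + 46.065 T
143498 − 3785.5 = 1712.705 T
T = 139712.5 / 1712.705 = 81.57 °C

T_f = 81.6 °C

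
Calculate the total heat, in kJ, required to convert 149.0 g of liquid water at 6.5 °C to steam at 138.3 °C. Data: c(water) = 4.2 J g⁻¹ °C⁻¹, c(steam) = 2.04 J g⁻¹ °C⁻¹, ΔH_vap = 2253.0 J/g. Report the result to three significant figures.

q1 (heat water 6.5→100.0 °C): 149.0 × 4.2 × 93.5 = 58512 J
q2 (vaporize at 100 °C): 149.0 × 2253.0 = 335697 J
q3 (heat steam 100.0→138.3 °C): 149.0 × 2.04 × 38.3 = 11642 J
Total: 58512 + 335697 + 11642 = 405851 J = 406 kJ

q = 406 kJ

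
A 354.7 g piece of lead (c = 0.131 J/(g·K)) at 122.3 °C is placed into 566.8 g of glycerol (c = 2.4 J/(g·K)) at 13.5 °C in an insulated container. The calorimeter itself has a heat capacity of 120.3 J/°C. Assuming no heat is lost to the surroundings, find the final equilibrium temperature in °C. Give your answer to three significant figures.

Heat lost by lead = heat gained by glycerol + calorimeter.
(354.7)(0.131)(122.3 − T) = [(566.8)(2.4) + 120.3](T − 13.5)
46.4657 (122.3 − T) = 1480.62 (T − 13.5)
5682.8 − 46.4657 T = 1480.62 T − 19988
25670.8 = 1527.0857 T
T = 16.81 °C

T_f = 16.8 °C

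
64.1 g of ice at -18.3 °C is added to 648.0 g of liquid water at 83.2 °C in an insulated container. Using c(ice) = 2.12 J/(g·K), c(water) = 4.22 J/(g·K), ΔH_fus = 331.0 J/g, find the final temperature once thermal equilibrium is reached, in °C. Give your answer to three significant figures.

T_f = 67.8 °C

Heat to bring ice to 0 °C and melt it: q₁ = 64.1×2.12×18.3 + 64.1×331.0 = 23704 J
Heat the water can supply cooling to 0 °C: 648.0×4.22×83.2 = 227515 J > q₁, so all ice melts.
Energy balance: 648.0×4.22×(83.2 − T) = 23704 + 64.1×4.22×(T − 0)
2734.56(83.2 − T) = 23704 + 270.502 T
227515 − 23704 = 3005.062 T
T = 203811 / 3005.062 = 67.82 °C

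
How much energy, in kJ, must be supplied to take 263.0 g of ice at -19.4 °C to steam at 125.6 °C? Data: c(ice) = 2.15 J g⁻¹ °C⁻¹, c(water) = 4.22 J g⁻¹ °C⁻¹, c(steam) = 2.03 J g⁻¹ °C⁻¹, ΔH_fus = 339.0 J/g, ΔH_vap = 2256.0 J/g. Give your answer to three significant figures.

q = 818 kJ

q1 (heat ice -19.4→0.0 °C): 263.0 × 2.15 × 19.4 = 10970 J
q2 (melt at 0 °C): 263.0 × 339.0 = 89157 J
q3 (heat water 0.0→100.0 °C): 263.0 × 4.22 × 100.0 = 110986 J
q4 (vaporize at 100 °C): 263.0 × 2256.0 = 593328 J
q5 (heat steam 100.0→125.6 °C): 263.0 × 2.03 × 25.6 = 13668 J
Total: 10970 + 89157 + 110986 + 593328 + 13668 = 818109 J = 818 kJ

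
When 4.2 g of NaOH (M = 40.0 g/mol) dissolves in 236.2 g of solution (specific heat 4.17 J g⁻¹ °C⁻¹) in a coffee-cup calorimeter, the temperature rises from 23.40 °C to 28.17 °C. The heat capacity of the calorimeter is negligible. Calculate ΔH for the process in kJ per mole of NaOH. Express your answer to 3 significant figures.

|ΔT| = |28.17 − 23.40| = 4.77 °C
|q_surr| = (236.2 × 4.17) × 4.77 = 984.954 × 4.77 = 4698 J
n(NaOH) = 4.2 / 40.0 = 0.1050 mol
Temperature rose, so q_rxn = −|q_surr| = -4.698 kJ
ΔH = q_rxn / n = -44.74 kJ/mol

ΔH = -44.7 kJ/mol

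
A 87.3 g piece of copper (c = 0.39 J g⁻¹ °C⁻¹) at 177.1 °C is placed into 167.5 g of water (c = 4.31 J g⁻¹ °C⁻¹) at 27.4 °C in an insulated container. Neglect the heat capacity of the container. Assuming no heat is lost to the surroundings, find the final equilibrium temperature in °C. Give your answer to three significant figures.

Heat lost by copper = heat gained by water.
(87.3)(0.39)(177.1 − T) = (167.5)(4.31)(T − 27.4)
34.047 (177.1 − T) = 721.925 (T − 27.4)
6029.7 − 34.047 T = 721.925 T − 19781
25810.7 = 755.972 T
T = 34.14 °C

T_f = 34.1 °C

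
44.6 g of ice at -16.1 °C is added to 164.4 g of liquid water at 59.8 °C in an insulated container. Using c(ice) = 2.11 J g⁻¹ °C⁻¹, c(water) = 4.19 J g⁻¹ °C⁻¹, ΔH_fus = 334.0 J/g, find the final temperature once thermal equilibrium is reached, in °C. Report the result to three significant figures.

Heat to bring ice to 0 °C and melt it: q₁ = 44.6×2.11×16.1 + 44.6×334.0 = 16412 J
Heat the water can supply cooling to 0 °C: 164.4×4.19×59.8 = 41192.4 J > q₁, so all ice melts.
Energy balance: 164.4×4.19×(59.8 − T) = 16412 + 44.6×4.19×(T − 0)
688.836(59.8 − T) = 16412 + 186.874 T
41192.4 − 16412 = 875.710 T
T = 24780.4 / 875.710 = 28.30 °C

T_f = 28.3 °C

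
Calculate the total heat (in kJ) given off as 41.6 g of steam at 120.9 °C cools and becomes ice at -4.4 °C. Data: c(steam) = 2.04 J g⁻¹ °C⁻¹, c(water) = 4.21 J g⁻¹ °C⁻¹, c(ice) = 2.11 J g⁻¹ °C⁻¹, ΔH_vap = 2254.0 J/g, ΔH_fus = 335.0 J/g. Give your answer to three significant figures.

q1 (cool steam 120.9→100 °C): 41.6 × 2.04 × 20.9 = 1774 J
q2 (condense at 100 °C): 41.6 × 2254.0 = 93766 J
q3 (cool water 100→0 °C): 41.6 × 4.21 × 100.0 = 17514 J
q4 (freeze at 0 °C): 41.6 × 335.0 = 13936 J
q5 (cool ice 0→-4.4 °C): 41.6 × 2.11 × 4.4 = 386 J
Total: 1774 + 93766 + 17514 + 13936 + 386 = 127376 J = 127 kJ

q = 127 kJ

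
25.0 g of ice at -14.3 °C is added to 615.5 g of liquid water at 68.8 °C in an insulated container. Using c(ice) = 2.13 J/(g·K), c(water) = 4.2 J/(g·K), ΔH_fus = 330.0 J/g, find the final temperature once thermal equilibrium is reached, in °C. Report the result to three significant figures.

T_f = 62.8 °C

Heat to bring ice to 0 °C and melt it: q₁ = 25.0×2.13×14.3 + 25.0×330.0 = 9011.5 J
Heat the water can supply cooling to 0 °C: 615.5×4.2×68.8 = 177855 J > q₁, so all ice melts.
Energy balance: 615.5×4.2×(68.8 − T) = 9011.5 + 25.0×4.2×(T − 0)
2585.1(68.8 − T) = 9011.5 + 105 T
177855 − 9011.5 = 2690.1 T
T = 168843.5 / 2690.1 = 62.76 °C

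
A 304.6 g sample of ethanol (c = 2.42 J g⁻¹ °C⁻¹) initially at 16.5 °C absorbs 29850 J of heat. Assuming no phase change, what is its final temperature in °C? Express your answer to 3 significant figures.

T_f = 57.0 °C

ΔT = q / (m c) = 29850 / (304.6 × 2.42) = 40.49 °C
T_f = 16.5 + 40.49 = 56.99 °C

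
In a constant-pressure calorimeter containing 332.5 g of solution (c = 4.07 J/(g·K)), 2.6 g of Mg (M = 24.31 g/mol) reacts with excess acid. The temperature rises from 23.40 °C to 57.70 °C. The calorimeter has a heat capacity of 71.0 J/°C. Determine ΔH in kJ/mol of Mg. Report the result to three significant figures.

ΔH = -457 kJ/mol

|ΔT| = |57.70 − 23.40| = 34.30 °C
|q_surr| = (332.5 × 4.07 + 71.0) × 34.30 = 1424.275 × 34.30 = 48850 J
n(Mg) = 2.6 / 24.31 = 0.1070 mol
Temperature rose, so q_rxn = −|q_surr| = -48.85 kJ
ΔH = q_rxn / n = -456.5 kJ/mol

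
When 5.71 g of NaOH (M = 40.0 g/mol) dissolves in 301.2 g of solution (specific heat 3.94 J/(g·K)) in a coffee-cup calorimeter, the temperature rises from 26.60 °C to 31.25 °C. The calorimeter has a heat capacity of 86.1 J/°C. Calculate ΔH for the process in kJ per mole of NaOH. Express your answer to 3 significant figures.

ΔH = -41.5 kJ/mol

|ΔT| = |31.25 − 26.60| = 4.65 °C
|q_surr| = (301.2 × 3.94 + 86.1) × 4.65 = 1272.828 × 4.65 = 5918.7 J
n(NaOH) = 5.71 / 40.0 = 0.14275 mol
Temperature rose, so q_rxn = −|q_surr| = -5.9187 kJ
ΔH = q_rxn / n = -41.46 kJ/mol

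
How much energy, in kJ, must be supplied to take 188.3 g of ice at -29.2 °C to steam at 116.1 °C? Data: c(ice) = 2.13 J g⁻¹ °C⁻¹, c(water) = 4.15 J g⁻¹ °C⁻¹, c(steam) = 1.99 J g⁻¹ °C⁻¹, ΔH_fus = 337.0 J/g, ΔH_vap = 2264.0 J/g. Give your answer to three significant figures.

q1 (heat ice -29.2→0.0 °C): 188.3 × 2.13 × 29.2 = 11712 J
q2 (melt at 0 °C): 188.3 × 337.0 = 63457 J
q3 (heat water 0.0→100.0 °C): 188.3 × 4.15 × 100.0 = 78145 J
q4 (vaporize at 100 °C): 188.3 × 2264.0 = 426311 J
q5 (heat steam 100.0→116.1 °C): 188.3 × 1.99 × 16.1 = 6033 J
Total: 11712 + 63457 + 78145 + 426311 + 6033 = 585658 J = 586 kJ

q = 586 kJ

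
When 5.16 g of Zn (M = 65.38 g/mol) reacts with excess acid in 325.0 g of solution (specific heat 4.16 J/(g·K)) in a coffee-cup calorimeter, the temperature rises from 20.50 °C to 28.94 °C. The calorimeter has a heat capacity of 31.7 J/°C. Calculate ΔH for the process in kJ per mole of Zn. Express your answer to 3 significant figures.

|ΔT| = |28.94 − 20.50| = 8.44 °C
|q_surr| = (325.0 × 4.16 + 31.7) × 8.44 = 1383.7 × 8.44 = 11680 J
n(Zn) = 5.16 / 65.38 = 0.07892 mol
Temperature rose, so q_rxn = −|q_surr| = -11.68 kJ
ΔH = q_rxn / n = -148.0 kJ/mol

ΔH = -148 kJ/mol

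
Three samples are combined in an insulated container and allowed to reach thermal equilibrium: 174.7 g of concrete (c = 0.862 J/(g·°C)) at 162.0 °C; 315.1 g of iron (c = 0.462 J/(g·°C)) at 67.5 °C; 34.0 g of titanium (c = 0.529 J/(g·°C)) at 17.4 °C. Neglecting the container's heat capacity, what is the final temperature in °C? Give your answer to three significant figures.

T_f = 110 °C

Σ mᵢcᵢ(T − Tᵢ) = 0  ⇒  T = Σ mᵢcᵢTᵢ / Σ mᵢcᵢ
Σ mᵢcᵢ = 174.7×0.862 + 315.1×0.462 + 34.0×0.529 = 314.1536
Σ mᵢcᵢTᵢ = 150.5914×162.0 + 145.5762×67.5 + 17.986×17.4 = 34535
T = 34535 / 314.1536 = 109.9 °C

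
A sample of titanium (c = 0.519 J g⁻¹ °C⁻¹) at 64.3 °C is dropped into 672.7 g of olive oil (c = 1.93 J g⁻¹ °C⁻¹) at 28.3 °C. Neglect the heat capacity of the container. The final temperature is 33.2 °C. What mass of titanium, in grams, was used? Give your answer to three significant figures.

q_gained = (672.7 × 1.93) × (33.2 − 28.3) = 6362 J
q_lost = m × 0.519 × (64.3 − 33.2) = 16.1409 m
m = 6362 / 16.1409 = 394 g

m = 394 g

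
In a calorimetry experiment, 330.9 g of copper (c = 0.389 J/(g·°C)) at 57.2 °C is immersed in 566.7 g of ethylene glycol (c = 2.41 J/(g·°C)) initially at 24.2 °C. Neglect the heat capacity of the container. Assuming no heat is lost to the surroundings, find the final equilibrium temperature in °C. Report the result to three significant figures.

Heat lost by copper = heat gained by ethylene glycol.
(330.9)(0.389)(57.2 − T) = (566.7)(2.41)(T − 24.2)
128.7201 (57.2 − T) = 1365.747 (T − 24.2)
7362.8 − 128.7201 T = 1365.747 T − 33051
40413.8 = 1494.4671 T
T = 27.04 °C

T_f = 27.0 °C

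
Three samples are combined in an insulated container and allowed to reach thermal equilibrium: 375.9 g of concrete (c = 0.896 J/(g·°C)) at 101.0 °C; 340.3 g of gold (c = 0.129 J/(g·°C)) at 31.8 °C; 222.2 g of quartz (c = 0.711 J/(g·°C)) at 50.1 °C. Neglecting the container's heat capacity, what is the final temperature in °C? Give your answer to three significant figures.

T_f = 80.4 °C

Σ mᵢcᵢ(T − Tᵢ) = 0  ⇒  T = Σ mᵢcᵢTᵢ / Σ mᵢcᵢ
Σ mᵢcᵢ = 375.9×0.896 + 340.3×0.129 + 222.2×0.711 = 538.6893
Σ mᵢcᵢTᵢ = 336.8064×101.0 + 43.8987×31.8 + 157.9842×50.1 = 43328
T = 43328 / 538.6893 = 80.43 °C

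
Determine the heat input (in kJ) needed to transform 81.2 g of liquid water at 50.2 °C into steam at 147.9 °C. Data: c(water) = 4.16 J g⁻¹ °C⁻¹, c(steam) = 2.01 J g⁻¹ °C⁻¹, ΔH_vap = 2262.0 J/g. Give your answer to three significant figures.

q1 (heat water 50.2→100.0 °C): 81.2 × 4.16 × 49.8 = 16822 J
q2 (vaporize at 100 °C): 81.2 × 2262.0 = 183674 J
q3 (heat steam 100.0→147.9 °C): 81.2 × 2.01 × 47.9 = 7818 J
Total: 16822 + 183674 + 7818 = 208314 J = 208 kJ

q = 208 kJ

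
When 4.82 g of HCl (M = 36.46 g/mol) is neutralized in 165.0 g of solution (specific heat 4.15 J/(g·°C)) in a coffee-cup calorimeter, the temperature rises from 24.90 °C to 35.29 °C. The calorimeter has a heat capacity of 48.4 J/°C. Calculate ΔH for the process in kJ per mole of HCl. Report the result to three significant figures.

|ΔT| = |35.29 − 24.90| = 10.39 °C
|q_surr| = (165.0 × 4.15 + 48.4) × 10.39 = 733.15 × 10.39 = 7617 J
n(HCl) = 4.82 / 36.46 = 0.1322 mol
Temperature rose, so q_rxn = −|q_surr| = -7.617 kJ
ΔH = q_rxn / n = -57.62 kJ/mol

ΔH = -57.6 kJ/mol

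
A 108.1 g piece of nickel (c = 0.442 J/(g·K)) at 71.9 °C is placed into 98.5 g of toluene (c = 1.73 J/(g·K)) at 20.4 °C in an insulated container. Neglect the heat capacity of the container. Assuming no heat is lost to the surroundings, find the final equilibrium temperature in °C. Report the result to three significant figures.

T_f = 31.7 °C

Heat lost by nickel = heat gained by toluene.
(108.1)(0.442)(71.9 − T) = (98.5)(1.73)(T − 20.4)
47.7802 (71.9 − T) = 170.405 (T − 20.4)
3435.4 − 47.7802 T = 170.405 T − 3476.3
6911.7 = 218.1852 T
T = 31.68 °C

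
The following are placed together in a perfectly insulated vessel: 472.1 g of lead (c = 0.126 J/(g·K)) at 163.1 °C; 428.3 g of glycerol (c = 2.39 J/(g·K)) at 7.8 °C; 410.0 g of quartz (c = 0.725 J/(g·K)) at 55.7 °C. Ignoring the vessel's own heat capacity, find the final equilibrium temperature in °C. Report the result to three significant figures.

T_f = 24.8 °C

Σ mᵢcᵢ(T − Tᵢ) = 0  ⇒  T = Σ mᵢcᵢTᵢ / Σ mᵢcᵢ
Σ mᵢcᵢ = 472.1×0.126 + 428.3×2.39 + 410.0×0.725 = 1380.3716
Σ mᵢcᵢTᵢ = 59.4846×163.1 + 1023.637×7.8 + 297.25×55.7 = 34243
T = 34243 / 1380.3716 = 24.81 °C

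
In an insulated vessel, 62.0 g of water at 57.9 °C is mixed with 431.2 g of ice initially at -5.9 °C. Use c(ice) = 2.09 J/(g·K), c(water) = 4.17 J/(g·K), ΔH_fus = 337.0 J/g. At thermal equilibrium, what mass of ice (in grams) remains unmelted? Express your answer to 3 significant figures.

m_ice remaining = 403 g

Heat to warm all ice to 0 °C: 431.2×2.09×5.9 = 5317.1 J
Heat released by water cooling to 0 °C: 62.0×4.17×57.9 = 14969 J
14969 J < 5317.1 + 431.2×337.0 = 150631.5 J, so not all ice melts; final T = 0 °C.
Heat left for melting: 14969 − 5317.1 = 9651.9 J
Mass melted = 9651.9 / 337.0 = 28.64 g
Ice remaining = 431.2 − 28.64 = 402.56 g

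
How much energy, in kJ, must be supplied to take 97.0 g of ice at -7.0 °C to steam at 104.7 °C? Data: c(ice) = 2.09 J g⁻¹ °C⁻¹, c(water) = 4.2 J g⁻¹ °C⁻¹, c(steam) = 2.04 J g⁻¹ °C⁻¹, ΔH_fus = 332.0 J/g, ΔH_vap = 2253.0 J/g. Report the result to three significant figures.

q1 (heat ice -7.0→0.0 °C): 97.0 × 2.09 × 7.0 = 1419 J
q2 (melt at 0 °C): 97.0 × 332.0 = 32204 J
q3 (heat water 0.0→100.0 °C): 97.0 × 4.2 × 100.0 = 40740 J
q4 (vaporize at 100 °C): 97.0 × 2253.0 = 218541 J
q5 (heat steam 100.0→104.7 °C): 97.0 × 2.04 × 4.7 = 930 J
Total: 1419 + 32204 + 40740 + 218541 + 930 = 293834 J = 294 kJ

q = 294 kJ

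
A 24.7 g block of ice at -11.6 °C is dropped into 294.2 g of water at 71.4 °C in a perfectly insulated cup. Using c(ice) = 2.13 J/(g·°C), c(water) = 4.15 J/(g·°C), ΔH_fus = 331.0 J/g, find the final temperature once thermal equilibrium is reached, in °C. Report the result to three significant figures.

Heat to bring ice to 0 °C and melt it: q₁ = 24.7×2.13×11.6 + 24.7×331.0 = 8786.0 J
Heat the water can supply cooling to 0 °C: 294.2×4.15×71.4 = 87174.4 J > q₁, so all ice melts.
Energy balance: 294.2×4.15×(71.4 − T) = 8786.0 + 24.7×4.15×(T − 0)
1220.93(71.4 − T) = 8786.0 + 102.505 T
87174.4 − 8786.0 = 1323.435 T
T = 78388.4 / 1323.435 = 59.23 °C

T_f = 59.2 °C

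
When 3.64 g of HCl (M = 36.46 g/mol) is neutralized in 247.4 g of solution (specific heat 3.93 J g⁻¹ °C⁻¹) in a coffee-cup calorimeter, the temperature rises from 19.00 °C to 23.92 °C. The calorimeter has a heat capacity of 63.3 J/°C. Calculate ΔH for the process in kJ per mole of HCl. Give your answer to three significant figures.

|ΔT| = |23.92 − 19.00| = 4.92 °C
|q_surr| = (247.4 × 3.93 + 63.3) × 4.92 = 1035.582 × 4.92 = 5095 J
n(HCl) = 3.64 / 36.46 = 0.09984 mol
Temperature rose, so q_rxn = −|q_surr| = -5.095 kJ
ΔH = q_rxn / n = -51.03 kJ/mol

ΔH = -51.0 kJ/mol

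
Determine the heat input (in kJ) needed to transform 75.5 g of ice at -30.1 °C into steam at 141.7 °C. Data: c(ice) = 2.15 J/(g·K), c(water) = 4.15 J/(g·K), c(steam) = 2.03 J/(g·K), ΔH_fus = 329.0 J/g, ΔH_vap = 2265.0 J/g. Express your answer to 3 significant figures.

q1 (heat ice -30.1→0.0 °C): 75.5 × 2.15 × 30.1 = 4886 J
q2 (melt at 0 °C): 75.5 × 329.0 = 24840 J
q3 (heat water 0.0→100.0 °C): 75.5 × 4.15 × 100.0 = 31333 J
q4 (vaporize at 100 °C): 75.5 × 2265.0 = 171008 J
q5 (heat steam 100.0→141.7 °C): 75.5 × 2.03 × 41.7 = 6391 J
Total: 4886 + 24840 + 31333 + 171008 + 6391 = 238458 J = 238 kJ

q = 238 kJ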